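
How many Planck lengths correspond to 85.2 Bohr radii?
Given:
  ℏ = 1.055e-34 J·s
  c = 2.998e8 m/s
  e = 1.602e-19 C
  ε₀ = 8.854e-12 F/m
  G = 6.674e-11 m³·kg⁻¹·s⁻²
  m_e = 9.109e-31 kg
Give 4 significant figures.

2.792e26

Bohr radius: a₀ = 4πε₀ℏ²/(m_e e²) = 5.297e-11 m
Planck length: ℓ_P = √(ℏG/c³) = 1.616e-35 m
85.2 × 5.297e-11 / 1.616e-35 = 2.792e26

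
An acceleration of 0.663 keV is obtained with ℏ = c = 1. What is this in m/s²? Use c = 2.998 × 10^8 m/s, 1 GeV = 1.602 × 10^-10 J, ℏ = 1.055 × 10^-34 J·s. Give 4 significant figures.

3.018 × 10^26 m/s²

Acceleration is [L]/[T]² = c·[E]/ℏ.
1 GeV → c/ℏ × (1 GeV in J) = 4.552 × 10^32 m/s².
Convert the energy scale: 0.663 keV = 6.63 × 10^-7 GeV.
Result: 6.63 × 10^-7 × 4.552 × 10^32 = 3.018 × 10^26 m/s².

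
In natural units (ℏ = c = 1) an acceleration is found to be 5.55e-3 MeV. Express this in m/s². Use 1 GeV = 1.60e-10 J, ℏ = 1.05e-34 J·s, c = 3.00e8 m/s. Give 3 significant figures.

Acceleration is [L]/[T]² = c·[E]/ℏ.
1 GeV → c/ℏ × (1 GeV in J) = 4.57e32 m/s².
Convert the energy scale: 5.55e-3 MeV = 5.55e-6 GeV.
Result: 5.55e-6 × 4.57e32 = 2.54e27 m/s².

2.54e27 m/s²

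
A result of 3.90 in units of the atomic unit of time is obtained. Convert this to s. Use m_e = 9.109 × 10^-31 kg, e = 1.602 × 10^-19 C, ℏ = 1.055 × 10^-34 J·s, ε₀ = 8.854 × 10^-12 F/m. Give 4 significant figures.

9.449 × 10^-17 s

One atomic unit of time: τ_au = (4πε₀)²ℏ³/(m_e e⁴) = 2.423 × 10^-17 s.
3.90 × 2.423 × 10^-17 s = 9.449 × 10^-17 s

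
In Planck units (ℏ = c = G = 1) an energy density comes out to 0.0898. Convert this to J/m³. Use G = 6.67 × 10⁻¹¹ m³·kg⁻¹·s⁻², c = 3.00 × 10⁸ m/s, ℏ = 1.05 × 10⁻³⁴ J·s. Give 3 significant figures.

4.20 × 10¹¹² J/m³

One Planck energy density: u_P = c⁷/(ℏG²) = 4.68 × 10¹¹³ J/m³.
0.0898 × 4.68 × 10¹¹³ J/m³ = 4.20 × 10¹¹² J/m³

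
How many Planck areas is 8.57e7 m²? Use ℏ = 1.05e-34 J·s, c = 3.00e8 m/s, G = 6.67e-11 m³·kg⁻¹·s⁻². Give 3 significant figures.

Planck area: A_P = ℏG/c³ = 2.59e-70 m².
8.57e7 / 2.59e-70 = 3.30e77

3.30e77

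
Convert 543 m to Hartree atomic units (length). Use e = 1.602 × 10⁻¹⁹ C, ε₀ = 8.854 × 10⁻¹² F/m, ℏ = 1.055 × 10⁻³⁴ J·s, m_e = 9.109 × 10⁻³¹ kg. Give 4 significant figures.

1.025 × 10¹³

Bohr radius: a₀ = 4πε₀ℏ²/(m_e e²) = 5.297 × 10⁻¹¹ m.
543 / 5.297 × 10⁻¹¹ = 1.025 × 10¹³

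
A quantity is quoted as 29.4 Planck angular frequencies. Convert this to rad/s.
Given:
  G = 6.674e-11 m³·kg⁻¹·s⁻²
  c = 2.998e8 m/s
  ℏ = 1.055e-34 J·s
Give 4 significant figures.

One Planck angular frequency: ω_P = √(c⁵/(ℏG)) = 1.855e43 rad/s.
29.4 × 1.855e43 rad/s = 5.453e44 rad/s

5.453e44 rad/s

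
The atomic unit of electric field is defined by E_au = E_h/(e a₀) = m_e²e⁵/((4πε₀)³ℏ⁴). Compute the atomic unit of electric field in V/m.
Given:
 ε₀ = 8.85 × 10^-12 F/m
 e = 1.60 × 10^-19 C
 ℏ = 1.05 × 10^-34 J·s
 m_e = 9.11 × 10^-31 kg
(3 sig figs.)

E_au = E_h/(e a₀) = m_e²e⁵/((4πε₀)³ℏ⁴)
E_h = 4.38 × 10^-18 J
a₀ = 5.26 × 10^-11 m
E_h/(e·a₀) = 5.20 × 10^11 V/m

5.20 × 10^11 V/m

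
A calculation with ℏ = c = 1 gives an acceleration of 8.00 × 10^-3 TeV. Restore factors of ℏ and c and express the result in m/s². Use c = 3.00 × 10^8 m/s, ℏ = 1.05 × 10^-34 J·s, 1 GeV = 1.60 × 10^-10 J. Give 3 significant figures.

Acceleration is [L]/[T]² = c·[E]/ℏ.
1 GeV → c/ℏ × (1 GeV in J) = 4.57 × 10^32 m/s².
Convert the energy scale: 8.00 × 10^-3 TeV = 8 GeV.
Result: 8 × 4.57 × 10^32 = 3.66 × 10^33 m/s².

3.66 × 10^33 m/s²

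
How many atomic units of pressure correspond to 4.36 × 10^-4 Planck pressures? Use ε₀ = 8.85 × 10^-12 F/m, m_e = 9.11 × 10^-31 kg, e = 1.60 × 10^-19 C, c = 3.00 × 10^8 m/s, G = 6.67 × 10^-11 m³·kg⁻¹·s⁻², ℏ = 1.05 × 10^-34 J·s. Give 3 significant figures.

6.77 × 10^96

Planck pressure: p_P = c⁷/(ℏG²) = 4.68 × 10^113 Pa
atomic unit of pressure: P_au = E_h/a₀³ = m_e⁴e¹⁰/((4πε₀)⁵ℏ⁸) = 3.01 × 10^13 Pa
4.36 × 10^-4 × 4.68 × 10^113 / 3.01 × 10^13 = 6.77 × 10^96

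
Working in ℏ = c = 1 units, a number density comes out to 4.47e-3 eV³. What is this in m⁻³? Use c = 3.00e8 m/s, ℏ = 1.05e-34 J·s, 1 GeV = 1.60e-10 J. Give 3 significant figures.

Number density is [L]⁻³ = [E]³/(ℏc)³.
1 GeV³ → 1/(ℏc)³ × (1 GeV in J)³ = 1.31e47 m⁻³.
Convert the energy scale: 4.47e-3 eV³ = 4.47e-30 GeV³.
Result: 4.47e-30 × 1.31e47 = 5.86e17 m⁻³.

5.86e17 m⁻³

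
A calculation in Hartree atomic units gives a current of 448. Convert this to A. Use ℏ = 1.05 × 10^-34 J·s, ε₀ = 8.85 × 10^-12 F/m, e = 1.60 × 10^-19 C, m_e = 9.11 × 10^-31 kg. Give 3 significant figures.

One atomic unit of electric current: I_au = e E_h/ℏ = m_e e⁵/((4πε₀)²ℏ³) = 6.67 × 10^-3 A.
448 × 6.67 × 10^-3 A = 2.99 A

2.99 A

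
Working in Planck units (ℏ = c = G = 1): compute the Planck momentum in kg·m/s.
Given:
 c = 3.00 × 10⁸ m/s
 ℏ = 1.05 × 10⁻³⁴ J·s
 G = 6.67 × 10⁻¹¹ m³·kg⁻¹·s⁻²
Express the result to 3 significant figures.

6.52 kg·m/s

From ℏ = c = G = 1 the momentum scale is p_P = √(ℏc³/G).
  = √(42.5)
  = 6.52 kg·m/s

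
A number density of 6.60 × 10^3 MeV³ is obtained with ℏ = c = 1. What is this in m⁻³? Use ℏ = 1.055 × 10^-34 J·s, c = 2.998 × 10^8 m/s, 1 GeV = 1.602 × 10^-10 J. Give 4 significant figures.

8.576 × 10^41 m⁻³

Number density is [L]⁻³ = [E]³/(ℏc)³.
1 GeV³ → 1/(ℏc)³ × (1 GeV in J)³ = 1.299 × 10^47 m⁻³.
Convert the energy scale: 6.60 × 10^3 MeV³ = 6.60 × 10^-6 GeV³.
Result: 6.60 × 10^-6 × 1.299 × 10^47 = 8.576 × 10^41 m⁻³.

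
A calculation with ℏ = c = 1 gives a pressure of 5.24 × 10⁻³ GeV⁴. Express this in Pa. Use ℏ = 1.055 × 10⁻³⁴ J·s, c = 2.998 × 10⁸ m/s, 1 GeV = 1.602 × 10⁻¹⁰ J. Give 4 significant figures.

1.091 × 10³⁵ Pa

Pressure is [E]/[L]³ = [E]⁴/(ℏc)³.
1 GeV⁴ → 1/(ℏc)³ × (1 GeV in J)⁴ = 2.082 × 10³⁷ Pa.
Result: 5.24 × 10⁻³ × 2.082 × 10³⁷ = 1.091 × 10³⁵ Pa.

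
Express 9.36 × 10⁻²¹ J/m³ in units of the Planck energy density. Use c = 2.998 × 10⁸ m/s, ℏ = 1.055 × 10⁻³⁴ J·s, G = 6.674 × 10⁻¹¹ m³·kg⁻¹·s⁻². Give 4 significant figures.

2.021 × 10⁻¹³⁴

Planck energy density: u_P = c⁷/(ℏG²) = 4.632 × 10¹¹³ J/m³.
9.36 × 10⁻²¹ / 4.632 × 10¹¹³ = 2.021 × 10⁻¹³⁴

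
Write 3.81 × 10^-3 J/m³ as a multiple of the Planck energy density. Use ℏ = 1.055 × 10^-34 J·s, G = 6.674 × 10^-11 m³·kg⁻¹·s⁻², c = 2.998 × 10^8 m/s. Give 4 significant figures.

Planck energy density: u_P = c⁷/(ℏG²) = 4.632 × 10^113 J/m³.
3.81 × 10^-3 / 4.632 × 10^113 = 8.225 × 10^-117

8.225 × 10^-117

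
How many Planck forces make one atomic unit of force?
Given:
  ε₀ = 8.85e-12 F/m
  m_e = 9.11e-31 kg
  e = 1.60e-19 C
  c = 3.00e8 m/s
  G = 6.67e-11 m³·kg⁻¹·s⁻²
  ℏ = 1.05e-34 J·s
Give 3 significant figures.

atomic unit of force: F_au = E_h/a₀ = m_e²e⁶/((4πε₀)³ℏ⁴) = 8.33e-8 N
Planck force: F_P = c⁴/G = 1.21e44 N
ratio = 8.33e-8 / 1.21e44 = 6.86e-52

6.86e-52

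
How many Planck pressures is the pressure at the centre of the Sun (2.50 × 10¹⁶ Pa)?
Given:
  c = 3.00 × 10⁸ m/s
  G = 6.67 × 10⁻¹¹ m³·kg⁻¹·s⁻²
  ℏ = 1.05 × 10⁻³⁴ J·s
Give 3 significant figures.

Planck pressure: p_P = c⁷/(ℏG²) = 4.68 × 10¹¹³ Pa.
2.50 × 10¹⁶ / 4.68 × 10¹¹³ = 5.34 × 10⁻⁹⁸

5.34 × 10⁻⁹⁸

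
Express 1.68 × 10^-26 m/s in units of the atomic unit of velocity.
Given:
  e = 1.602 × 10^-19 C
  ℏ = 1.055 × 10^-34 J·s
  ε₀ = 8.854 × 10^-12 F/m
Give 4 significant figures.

atomic unit of velocity: v_au = e²/(4πε₀ℏ) = 2.186 × 10^6 m/s.
1.68 × 10^-26 / 2.186 × 10^6 = 7.684 × 10^-33

7.684 × 10^-33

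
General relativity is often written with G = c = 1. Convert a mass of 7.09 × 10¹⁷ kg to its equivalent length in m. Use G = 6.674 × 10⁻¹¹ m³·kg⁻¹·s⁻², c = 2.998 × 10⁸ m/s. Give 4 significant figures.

5.265 × 10⁻¹⁰ m

In G = c = 1 units mass has dimensions of length; the conversion factor is G/c².
7.09 × 10¹⁷ kg × (G/c²) = 5.265 × 10⁻¹⁰ m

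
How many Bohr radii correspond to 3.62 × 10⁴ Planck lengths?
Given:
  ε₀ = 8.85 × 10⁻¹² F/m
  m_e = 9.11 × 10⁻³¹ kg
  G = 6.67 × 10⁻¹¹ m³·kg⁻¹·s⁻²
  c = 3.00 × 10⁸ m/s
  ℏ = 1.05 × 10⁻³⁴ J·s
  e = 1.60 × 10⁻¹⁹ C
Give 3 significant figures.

1.11 × 10⁻²⁰

Planck length: ℓ_P = √(ℏG/c³) = 1.61 × 10⁻³⁵ m
Bohr radius: a₀ = 4πε₀ℏ²/(m_e e²) = 5.26 × 10⁻¹¹ m
3.62 × 10⁴ × 1.61 × 10⁻³⁵ / 5.26 × 10⁻¹¹ = 1.11 × 10⁻²⁰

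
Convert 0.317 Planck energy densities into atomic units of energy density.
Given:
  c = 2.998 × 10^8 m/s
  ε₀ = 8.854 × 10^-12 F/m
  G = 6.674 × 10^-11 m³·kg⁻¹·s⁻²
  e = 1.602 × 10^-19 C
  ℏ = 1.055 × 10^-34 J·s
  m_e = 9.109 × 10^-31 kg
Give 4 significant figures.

Planck energy density: u_P = c⁷/(ℏG²) = 4.632 × 10^113 J/m³
atomic unit of energy density: u_au = E_h/a₀³ = m_e⁴e¹⁰/((4πε₀)⁵ℏ⁸) = 2.929 × 10^13 J/m³
0.317 × 4.632 × 10^113 / 2.929 × 10^13 = 5.013 × 10^99

5.013 × 10^99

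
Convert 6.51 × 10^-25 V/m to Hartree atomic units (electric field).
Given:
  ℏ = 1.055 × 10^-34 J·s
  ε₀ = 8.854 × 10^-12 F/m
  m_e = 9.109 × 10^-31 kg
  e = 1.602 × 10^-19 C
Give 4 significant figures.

1.269 × 10^-36

atomic unit of electric field: E_au = E_h/(e a₀) = m_e²e⁵/((4πε₀)³ℏ⁴) = 5.131 × 10^11 V/m.
6.51 × 10^-25 / 5.131 × 10^11 = 1.269 × 10^-36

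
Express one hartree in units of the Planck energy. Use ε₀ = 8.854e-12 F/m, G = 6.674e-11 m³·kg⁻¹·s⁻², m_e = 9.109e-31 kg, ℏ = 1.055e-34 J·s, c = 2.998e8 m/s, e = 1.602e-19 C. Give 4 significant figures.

hartree: E_h = m_e e⁴/(4πε₀ℏ)² = 4.354e-18 J
Planck energy: E_P = √(ℏc⁵/G) = 1.957e9 J
ratio = 4.354e-18 / 1.957e9 = 2.225e-27

2.225e-27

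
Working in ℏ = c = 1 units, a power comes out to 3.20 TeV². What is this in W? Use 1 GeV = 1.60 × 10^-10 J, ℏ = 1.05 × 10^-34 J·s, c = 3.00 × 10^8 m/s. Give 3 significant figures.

7.80 × 10^20 W

Power is [E]/[T] = [E]²/ℏ.
1 GeV² → 1/ℏ × (1 GeV in J)² = 2.44 × 10^14 W.
Convert the energy scale: 3.20 TeV² = 3.20 × 10^6 GeV².
Result: 3.20 × 10^6 × 2.44 × 10^14 = 7.80 × 10^20 W.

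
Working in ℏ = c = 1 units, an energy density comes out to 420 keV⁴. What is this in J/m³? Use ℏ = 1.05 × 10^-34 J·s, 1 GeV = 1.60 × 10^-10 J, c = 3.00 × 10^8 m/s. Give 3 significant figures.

[E]/[L]³ = [E]⁴/(ℏc)³; restore (ℏc)⁻³.
1 GeV⁴ → 1/(ℏc)³ × (1 GeV in J)⁴ = 2.10 × 10^37 J/m³.
Convert the energy scale: 420 keV⁴ = 4.20 × 10^-22 GeV⁴.
Result: 4.20 × 10^-22 × 2.10 × 10^37 = 8.81 × 10^15 J/m³.

8.81 × 10^15 J/m³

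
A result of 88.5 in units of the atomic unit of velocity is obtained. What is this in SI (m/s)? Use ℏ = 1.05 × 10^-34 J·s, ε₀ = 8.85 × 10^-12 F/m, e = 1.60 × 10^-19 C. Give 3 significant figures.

One atomic unit of velocity: v_au = e²/(4πε₀ℏ) = 2.19 × 10^6 m/s.
88.5 × 2.19 × 10^6 m/s = 1.94 × 10^8 m/s

1.94 × 10^8 m/s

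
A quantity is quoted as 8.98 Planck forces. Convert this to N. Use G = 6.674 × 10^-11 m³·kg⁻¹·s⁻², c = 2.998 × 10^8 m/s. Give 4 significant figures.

1.087 × 10^45 N

One Planck force: F_P = c⁴/G = 1.210 × 10^44 N.
8.98 × 1.210 × 10^44 N = 1.087 × 10^45 N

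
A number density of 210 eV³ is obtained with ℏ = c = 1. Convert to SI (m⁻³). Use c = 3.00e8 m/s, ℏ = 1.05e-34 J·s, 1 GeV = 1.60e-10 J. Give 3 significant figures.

2.75e22 m⁻³

Number density is [L]⁻³ = [E]³/(ℏc)³.
1 GeV³ → 1/(ℏc)³ × (1 GeV in J)³ = 1.31e47 m⁻³.
Convert the energy scale: 210 eV³ = 2.10e-25 GeV³.
Result: 2.10e-25 × 1.31e47 = 2.75e22 m⁻³.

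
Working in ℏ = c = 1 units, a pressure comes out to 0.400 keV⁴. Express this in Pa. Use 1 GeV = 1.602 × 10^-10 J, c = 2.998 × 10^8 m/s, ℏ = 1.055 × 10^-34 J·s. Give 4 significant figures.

Pressure is [E]/[L]³ = [E]⁴/(ℏc)³.
1 GeV⁴ → 1/(ℏc)³ × (1 GeV in J)⁴ = 2.082 × 10^37 Pa.
Convert the energy scale: 0.400 keV⁴ = 4.00 × 10^-25 GeV⁴.
Result: 4.00 × 10^-25 × 2.082 × 10^37 = 8.326 × 10^12 Pa.

8.326 × 10^12 Pa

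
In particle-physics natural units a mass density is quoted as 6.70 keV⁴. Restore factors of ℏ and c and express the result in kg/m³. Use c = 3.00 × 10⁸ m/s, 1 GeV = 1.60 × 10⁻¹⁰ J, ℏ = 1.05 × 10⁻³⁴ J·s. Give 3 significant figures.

1.56 × 10⁻³ kg/m³

Mass density is [E]/(c²[L]³) = [E]⁴/(ℏ³c⁵).
1 GeV⁴ → 1/(ℏ³c⁵) × (1 GeV in J)⁴ = 2.33 × 10²⁰ kg/m³.
Convert the energy scale: 6.70 keV⁴ = 6.70 × 10⁻²⁴ GeV⁴.
Result: 6.70 × 10⁻²⁴ × 2.33 × 10²⁰ = 1.56 × 10⁻³ kg/m³.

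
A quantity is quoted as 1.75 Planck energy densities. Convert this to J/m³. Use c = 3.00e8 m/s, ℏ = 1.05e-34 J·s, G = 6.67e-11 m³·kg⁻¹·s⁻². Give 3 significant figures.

One Planck energy density: u_P = c⁷/(ℏG²) = 4.68e113 J/m³.
1.75 × 4.68e113 J/m³ = 8.19e113 J/m³

8.19e113 J/m³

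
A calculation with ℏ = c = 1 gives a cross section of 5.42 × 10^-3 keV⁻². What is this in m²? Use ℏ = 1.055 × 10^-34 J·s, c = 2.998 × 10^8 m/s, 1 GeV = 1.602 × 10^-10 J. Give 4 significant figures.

Area is [L]² = [E]⁻²·(ℏc)²; restore (ℏc)².
1 GeV⁻² → (ℏc)² × (1 GeV in J)⁻² = 3.898 × 10^-32 m².
Convert the energy scale: 5.42 × 10^-3 keV⁻² = 5.42 × 10^9 GeV⁻².
Result: 5.42 × 10^9 × 3.898 × 10^-32 = 2.113 × 10^-22 m².

2.113 × 10^-22 m²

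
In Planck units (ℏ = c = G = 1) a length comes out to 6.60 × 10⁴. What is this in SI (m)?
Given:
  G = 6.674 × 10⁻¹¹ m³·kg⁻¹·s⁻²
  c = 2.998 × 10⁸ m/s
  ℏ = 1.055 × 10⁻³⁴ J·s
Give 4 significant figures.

One Planck length: ℓ_P = √(ℏG/c³) = 1.616 × 10⁻³⁵ m.
6.60 × 10⁴ × 1.616 × 10⁻³⁵ m = 1.067 × 10⁻³⁰ m

1.067 × 10⁻³⁰ m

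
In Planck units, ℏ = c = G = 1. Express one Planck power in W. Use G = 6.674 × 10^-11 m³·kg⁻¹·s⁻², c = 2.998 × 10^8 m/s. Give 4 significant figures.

3.629 × 10^52 W

Dimensional analysis gives P_P = c⁵/G.
  = 2.422 × 10^42 / 6.674 × 10^-11
  = 3.629 × 10^52 W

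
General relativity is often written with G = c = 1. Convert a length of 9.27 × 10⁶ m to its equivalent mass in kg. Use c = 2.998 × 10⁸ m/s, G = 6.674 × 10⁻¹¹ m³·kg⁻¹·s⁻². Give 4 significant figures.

Length → mass via c²/G.
9.27 × 10⁶ m × (c²/G) = 1.248 × 10³⁴ kg

1.248 × 10³⁴ kg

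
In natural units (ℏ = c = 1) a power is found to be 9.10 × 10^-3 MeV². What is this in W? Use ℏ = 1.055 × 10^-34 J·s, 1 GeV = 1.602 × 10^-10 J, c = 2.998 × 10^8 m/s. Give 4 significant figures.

Power is [E]/[T] = [E]²/ℏ.
1 GeV² → 1/ℏ × (1 GeV in J)² = 2.433 × 10^14 W.
Convert the energy scale: 9.10 × 10^-3 MeV² = 9.10 × 10^-9 GeV².
Result: 9.10 × 10^-9 × 2.433 × 10^14 = 2.214 × 10^6 W.

2.214 × 10^6 W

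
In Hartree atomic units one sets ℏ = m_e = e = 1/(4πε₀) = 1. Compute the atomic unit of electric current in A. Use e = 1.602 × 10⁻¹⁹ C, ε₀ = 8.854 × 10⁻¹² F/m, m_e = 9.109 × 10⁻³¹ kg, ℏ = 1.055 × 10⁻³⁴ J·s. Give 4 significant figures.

6.612 × 10⁻³ A

I_au = e E_h/ℏ = m_e e⁵/((4πε₀)²ℏ³)
E_h = 4.354 × 10⁻¹⁸ J
e·E_h/ℏ = 6.612 × 10⁻³ A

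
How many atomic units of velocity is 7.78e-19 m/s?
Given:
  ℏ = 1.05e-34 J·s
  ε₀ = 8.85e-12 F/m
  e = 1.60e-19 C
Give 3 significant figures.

3.55e-25

atomic unit of velocity: v_au = e²/(4πε₀ℏ) = 2.19e6 m/s.
7.78e-19 / 2.19e6 = 3.55e-25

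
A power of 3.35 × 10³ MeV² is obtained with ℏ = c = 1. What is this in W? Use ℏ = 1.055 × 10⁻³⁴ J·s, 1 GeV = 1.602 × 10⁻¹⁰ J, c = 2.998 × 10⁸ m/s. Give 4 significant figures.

Power is [E]/[T] = [E]²/ℏ.
1 GeV² → 1/ℏ × (1 GeV in J)² = 2.433 × 10¹⁴ W.
Convert the energy scale: 3.35 × 10³ MeV² = 3.35 × 10⁻³ GeV².
Result: 3.35 × 10⁻³ × 2.433 × 10¹⁴ = 8.149 × 10¹¹ W.

8.149 × 10¹¹ W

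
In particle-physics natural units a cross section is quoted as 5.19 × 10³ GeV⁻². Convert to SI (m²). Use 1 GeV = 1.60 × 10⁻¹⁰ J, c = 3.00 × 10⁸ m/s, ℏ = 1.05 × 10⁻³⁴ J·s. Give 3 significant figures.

Area is [L]² = [E]⁻²·(ℏc)²; restore (ℏc)².
1 GeV⁻² → (ℏc)² × (1 GeV in J)⁻² = 3.88 × 10⁻³² m².
Result: 5.19 × 10³ × 3.88 × 10⁻³² = 2.01 × 10⁻²⁸ m².

2.01 × 10⁻²⁸ m²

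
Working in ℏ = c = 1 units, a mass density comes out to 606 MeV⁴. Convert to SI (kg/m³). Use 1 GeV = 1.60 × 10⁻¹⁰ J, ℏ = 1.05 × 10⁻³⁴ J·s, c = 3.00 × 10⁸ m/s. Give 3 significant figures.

1.41 × 10¹¹ kg/m³

Mass density is [E]/(c²[L]³) = [E]⁴/(ℏ³c⁵).
1 GeV⁴ → 1/(ℏ³c⁵) × (1 GeV in J)⁴ = 2.33 × 10²⁰ kg/m³.
Convert the energy scale: 606 MeV⁴ = 6.06 × 10⁻¹⁰ GeV⁴.
Result: 6.06 × 10⁻¹⁰ × 2.33 × 10²⁰ = 1.41 × 10¹¹ kg/m³.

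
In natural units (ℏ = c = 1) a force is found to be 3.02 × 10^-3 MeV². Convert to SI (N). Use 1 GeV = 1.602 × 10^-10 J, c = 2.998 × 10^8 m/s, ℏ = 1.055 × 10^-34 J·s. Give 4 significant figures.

Force is [E]/[L] = [E]²/(ℏc); restore (ℏc)⁻¹.
1 GeV² → 1/(ℏc) × (1 GeV in J)² = 8.114 × 10^5 N.
Convert the energy scale: 3.02 × 10^-3 MeV² = 3.02 × 10^-9 GeV².
Result: 3.02 × 10^-9 × 8.114 × 10^5 = 2.450 × 10^-3 N.

2.450 × 10^-3 N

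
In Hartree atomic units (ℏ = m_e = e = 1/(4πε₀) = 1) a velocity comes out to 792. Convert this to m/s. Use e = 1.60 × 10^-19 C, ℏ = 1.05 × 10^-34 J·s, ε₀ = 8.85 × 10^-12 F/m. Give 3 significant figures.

One atomic unit of velocity: v_au = e²/(4πε₀ℏ) = 2.19 × 10^6 m/s.
792 × 2.19 × 10^6 m/s = 1.74 × 10^9 m/s

1.74 × 10^9 m/s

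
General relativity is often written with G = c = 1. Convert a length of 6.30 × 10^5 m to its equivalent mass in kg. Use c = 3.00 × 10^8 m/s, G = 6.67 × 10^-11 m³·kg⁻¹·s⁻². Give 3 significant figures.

8.50 × 10^32 kg

Length → mass via c²/G.
6.30 × 10^5 m × (c²/G) = 8.50 × 10^32 kg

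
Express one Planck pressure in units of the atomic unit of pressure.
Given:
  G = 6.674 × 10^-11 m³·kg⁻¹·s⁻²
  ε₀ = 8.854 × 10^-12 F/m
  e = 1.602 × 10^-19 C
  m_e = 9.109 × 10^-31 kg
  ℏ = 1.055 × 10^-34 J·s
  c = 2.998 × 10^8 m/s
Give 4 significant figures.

Planck pressure: p_P = c⁷/(ℏG²) = 4.632 × 10^113 Pa
atomic unit of pressure: P_au = E_h/a₀³ = m_e⁴e¹⁰/((4πε₀)⁵ℏ⁸) = 2.929 × 10^13 Pa
ratio = 4.632 × 10^113 / 2.929 × 10^13 = 1.581 × 10^100

1.581 × 10^100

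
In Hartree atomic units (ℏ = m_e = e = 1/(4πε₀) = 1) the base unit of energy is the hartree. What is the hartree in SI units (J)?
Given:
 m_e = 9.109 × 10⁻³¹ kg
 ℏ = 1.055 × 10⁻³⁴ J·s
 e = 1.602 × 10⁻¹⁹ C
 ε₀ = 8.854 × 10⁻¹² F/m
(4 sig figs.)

4.354 × 10⁻¹⁸ J

E_h = m_e e⁴/(4πε₀ℏ)²
  = 6.000 × 10⁻¹⁰⁶ / 1.378 × 10⁻⁸⁸
  = 4.354 × 10⁻¹⁸ J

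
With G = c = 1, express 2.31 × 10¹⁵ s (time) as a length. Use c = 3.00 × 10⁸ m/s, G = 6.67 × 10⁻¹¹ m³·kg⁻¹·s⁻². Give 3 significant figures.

Time → length via c.
2.31 × 10¹⁵ s × (c) = 6.93 × 10²³ m

6.93 × 10²³ m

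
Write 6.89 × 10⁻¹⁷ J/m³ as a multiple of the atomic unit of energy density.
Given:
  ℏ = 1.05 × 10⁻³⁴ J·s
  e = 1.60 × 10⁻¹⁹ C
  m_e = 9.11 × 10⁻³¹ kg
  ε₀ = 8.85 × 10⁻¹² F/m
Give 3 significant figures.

atomic unit of energy density: u_au = E_h/a₀³ = m_e⁴e¹⁰/((4πε₀)⁵ℏ⁸) = 3.01 × 10¹³ J/m³.
6.89 × 10⁻¹⁷ / 3.01 × 10¹³ = 2.29 × 10⁻³⁰

2.29 × 10⁻³⁰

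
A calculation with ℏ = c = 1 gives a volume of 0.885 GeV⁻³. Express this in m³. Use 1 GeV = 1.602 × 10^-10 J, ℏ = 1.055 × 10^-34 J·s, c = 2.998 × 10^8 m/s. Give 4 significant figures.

Volume is [L]³ = [E]⁻³·(ℏc)³.
1 GeV⁻³ → (ℏc)³ × (1 GeV in J)⁻³ = 7.696 × 10^-48 m³.
Result: 0.885 × 7.696 × 10^-48 = 6.811 × 10^-48 m³.

6.811 × 10^-48 m³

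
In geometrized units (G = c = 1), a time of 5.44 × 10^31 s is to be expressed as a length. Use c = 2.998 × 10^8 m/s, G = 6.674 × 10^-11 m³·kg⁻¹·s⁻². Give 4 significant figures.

Time → length via c.
5.44 × 10^31 s × (c) = 1.631 × 10^40 m

1.631 × 10^40 m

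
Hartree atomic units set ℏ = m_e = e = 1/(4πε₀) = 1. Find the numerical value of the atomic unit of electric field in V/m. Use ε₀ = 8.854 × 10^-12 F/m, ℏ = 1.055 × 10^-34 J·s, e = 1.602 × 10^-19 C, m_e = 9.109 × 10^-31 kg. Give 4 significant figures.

5.131 × 10^11 V/m

From ℏ = m_e = e = 1/(4πε₀) = 1 the electric field scale is E_au = E_h/(e a₀) = m_e²e⁵/((4πε₀)³ℏ⁴).
E_h = 4.354 × 10^-18 J
a₀ = 5.297 × 10^-11 m
E_h/(e·a₀) = 5.131 × 10^11 V/m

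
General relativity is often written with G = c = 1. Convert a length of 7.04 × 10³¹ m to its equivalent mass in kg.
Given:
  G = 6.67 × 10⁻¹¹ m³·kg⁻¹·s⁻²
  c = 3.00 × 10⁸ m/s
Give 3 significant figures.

9.50 × 10⁵⁸ kg

Length → mass via c²/G.
7.04 × 10³¹ m × (c²/G) = 9.50 × 10⁵⁸ kg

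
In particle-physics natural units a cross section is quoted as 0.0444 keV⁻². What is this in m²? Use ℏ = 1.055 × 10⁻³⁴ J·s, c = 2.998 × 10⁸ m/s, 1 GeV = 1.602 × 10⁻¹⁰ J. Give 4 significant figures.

Area is [L]² = [E]⁻²·(ℏc)²; restore (ℏc)².
1 GeV⁻² → (ℏc)² × (1 GeV in J)⁻² = 3.898 × 10⁻³² m².
Convert the energy scale: 0.0444 keV⁻² = 4.44 × 10¹⁰ GeV⁻².
Result: 4.44 × 10¹⁰ × 3.898 × 10⁻³² = 1.731 × 10⁻²¹ m².

1.731 × 10⁻²¹ m²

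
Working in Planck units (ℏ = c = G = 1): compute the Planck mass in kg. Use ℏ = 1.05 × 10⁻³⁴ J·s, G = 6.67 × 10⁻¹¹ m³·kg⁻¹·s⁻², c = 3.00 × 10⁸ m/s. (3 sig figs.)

2.17 × 10⁻⁸ kg

From ℏ = c = G = 1 the mass scale is m_P = √(ℏc/G).
  = √(4.72 × 10⁻¹⁶)
  = 2.17 × 10⁻⁸ kg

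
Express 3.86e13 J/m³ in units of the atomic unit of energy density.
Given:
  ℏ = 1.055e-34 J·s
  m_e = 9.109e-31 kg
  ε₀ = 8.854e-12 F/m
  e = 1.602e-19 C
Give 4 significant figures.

1.318

atomic unit of energy density: u_au = E_h/a₀³ = m_e⁴e¹⁰/((4πε₀)⁵ℏ⁸) = 2.929e13 J/m³.
3.86e13 / 2.929e13 = 1.318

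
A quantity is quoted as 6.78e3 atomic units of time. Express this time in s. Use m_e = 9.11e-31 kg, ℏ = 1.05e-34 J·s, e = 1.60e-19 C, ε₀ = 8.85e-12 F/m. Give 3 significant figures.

1.63e-13 s

One atomic unit of time: τ_au = (4πε₀)²ℏ³/(m_e e⁴) = 2.40e-17 s.
6.78e3 × 2.40e-17 s = 1.63e-13 s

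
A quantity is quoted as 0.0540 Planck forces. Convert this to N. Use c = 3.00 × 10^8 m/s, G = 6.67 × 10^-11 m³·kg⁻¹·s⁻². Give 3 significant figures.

6.56 × 10^42 N

One Planck force: F_P = c⁴/G = 1.21 × 10^44 N.
0.0540 × 1.21 × 10^44 N = 6.56 × 10^42 N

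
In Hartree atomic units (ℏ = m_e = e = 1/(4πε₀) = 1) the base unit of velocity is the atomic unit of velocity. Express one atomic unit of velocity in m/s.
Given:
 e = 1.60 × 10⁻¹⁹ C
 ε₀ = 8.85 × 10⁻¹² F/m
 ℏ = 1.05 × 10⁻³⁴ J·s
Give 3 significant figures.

v_au = e²/(4πε₀ℏ)
  = 2.56 × 10⁻³⁸ / 1.17 × 10⁻⁴⁴
  = 2.19 × 10⁶ m/s

2.19 × 10⁶ m/s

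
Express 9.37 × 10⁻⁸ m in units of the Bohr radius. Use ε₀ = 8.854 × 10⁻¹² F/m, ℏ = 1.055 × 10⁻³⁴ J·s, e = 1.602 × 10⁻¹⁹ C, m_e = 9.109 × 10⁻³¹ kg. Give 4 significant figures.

Bohr radius: a₀ = 4πε₀ℏ²/(m_e e²) = 5.297 × 10⁻¹¹ m.
9.37 × 10⁻⁸ / 5.297 × 10⁻¹¹ = 1.769 × 10³

1.769 × 10³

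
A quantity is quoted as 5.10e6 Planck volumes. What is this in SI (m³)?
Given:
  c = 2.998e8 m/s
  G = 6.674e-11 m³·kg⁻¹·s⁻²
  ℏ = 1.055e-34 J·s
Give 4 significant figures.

One Planck volume: V_P = (ℏG/c³)^(3/2) = 4.224e-105 m³.
5.10e6 × 4.224e-105 m³ = 2.154e-98 m³

2.154e-98 m³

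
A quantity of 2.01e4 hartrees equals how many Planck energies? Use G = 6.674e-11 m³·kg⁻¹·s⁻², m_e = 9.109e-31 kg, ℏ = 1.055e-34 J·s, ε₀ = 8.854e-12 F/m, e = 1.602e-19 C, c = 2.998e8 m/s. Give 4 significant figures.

hartree: E_h = m_e e⁴/(4πε₀ℏ)² = 4.354e-18 J
Planck energy: E_P = √(ℏc⁵/G) = 1.957e9 J
2.01e4 × 4.354e-18 / 1.957e9 = 4.473e-23

4.473e-23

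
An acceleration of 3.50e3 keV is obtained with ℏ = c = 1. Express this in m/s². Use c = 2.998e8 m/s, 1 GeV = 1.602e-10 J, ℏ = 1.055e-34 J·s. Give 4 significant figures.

Acceleration is [L]/[T]² = c·[E]/ℏ.
1 GeV → c/ℏ × (1 GeV in J) = 4.552e32 m/s².
Convert the energy scale: 3.50e3 keV = 3.50e-3 GeV.
Result: 3.50e-3 × 4.552e32 = 1.593e30 m/s².

1.593e30 m/s²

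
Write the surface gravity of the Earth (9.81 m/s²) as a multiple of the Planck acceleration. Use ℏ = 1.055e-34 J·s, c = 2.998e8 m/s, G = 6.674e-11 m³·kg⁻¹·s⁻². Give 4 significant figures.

1.764e-51

Planck acceleration: a_P = √(c⁷/(ℏG)) = 5.560e51 m/s².
9.81 / 5.560e51 = 1.764e-51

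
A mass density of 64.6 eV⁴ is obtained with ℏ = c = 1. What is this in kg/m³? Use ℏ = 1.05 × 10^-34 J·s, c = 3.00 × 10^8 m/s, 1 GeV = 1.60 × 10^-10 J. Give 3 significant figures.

1.51 × 10^-14 kg/m³

Mass density is [E]/(c²[L]³) = [E]⁴/(ℏ³c⁵).
1 GeV⁴ → 1/(ℏ³c⁵) × (1 GeV in J)⁴ = 2.33 × 10^20 kg/m³.
Convert the energy scale: 64.6 eV⁴ = 6.46 × 10^-35 GeV⁴.
Result: 6.46 × 10^-35 × 2.33 × 10^20 = 1.51 × 10^-14 kg/m³.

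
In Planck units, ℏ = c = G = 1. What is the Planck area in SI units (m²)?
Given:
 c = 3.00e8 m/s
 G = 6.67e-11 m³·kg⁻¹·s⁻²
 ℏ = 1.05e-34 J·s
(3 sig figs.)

Dimensional analysis gives A_P = ℏG/c³.
  = 7.00e-45 / 2.70e25
  = 2.59e-70 m²

2.59e-70 m²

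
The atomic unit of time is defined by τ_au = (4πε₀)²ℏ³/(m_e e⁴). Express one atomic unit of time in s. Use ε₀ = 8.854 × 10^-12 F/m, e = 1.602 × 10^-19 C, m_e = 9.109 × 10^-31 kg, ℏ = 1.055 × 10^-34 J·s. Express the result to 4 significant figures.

τ_au = (4πε₀)²ℏ³/(m_e e⁴)
E_h = 4.354 × 10^-18 J
ℏ/E_h = 2.423 × 10^-17 s

2.423 × 10^-17 s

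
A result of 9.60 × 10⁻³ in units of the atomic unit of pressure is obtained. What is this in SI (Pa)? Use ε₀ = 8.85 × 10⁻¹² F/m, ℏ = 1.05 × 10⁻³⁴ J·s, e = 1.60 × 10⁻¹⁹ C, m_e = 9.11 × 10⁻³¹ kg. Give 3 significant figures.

One atomic unit of pressure: P_au = E_h/a₀³ = m_e⁴e¹⁰/((4πε₀)⁵ℏ⁸) = 3.01 × 10¹³ Pa.
9.60 × 10⁻³ × 3.01 × 10¹³ Pa = 2.89 × 10¹¹ Pa

2.89 × 10¹¹ Pa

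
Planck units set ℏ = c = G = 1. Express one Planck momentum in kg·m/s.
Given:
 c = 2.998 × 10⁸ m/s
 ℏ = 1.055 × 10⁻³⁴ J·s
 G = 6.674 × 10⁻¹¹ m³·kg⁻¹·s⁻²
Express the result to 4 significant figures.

6.527 kg·m/s

From ℏ = c = G = 1 the momentum scale is p_P = √(ℏc³/G).
  = √(42.60)
  = 6.527 kg·m/s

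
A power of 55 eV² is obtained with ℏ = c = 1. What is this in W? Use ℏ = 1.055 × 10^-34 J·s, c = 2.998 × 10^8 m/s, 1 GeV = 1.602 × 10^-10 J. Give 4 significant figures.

Power is [E]/[T] = [E]²/ℏ.
1 GeV² → 1/ℏ × (1 GeV in J)² = 2.433 × 10^14 W.
Convert the energy scale: 55 eV² = 5.50 × 10^-17 GeV².
Result: 5.50 × 10^-17 × 2.433 × 10^14 = 0.01338 W.

0.01338 W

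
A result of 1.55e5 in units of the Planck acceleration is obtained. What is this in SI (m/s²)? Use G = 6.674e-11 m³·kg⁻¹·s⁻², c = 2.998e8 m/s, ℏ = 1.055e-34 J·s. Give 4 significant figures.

8.618e56 m/s²

One Planck acceleration: a_P = √(c⁷/(ℏG)) = 5.560e51 m/s².
1.55e5 × 5.560e51 m/s² = 8.618e56 m/s²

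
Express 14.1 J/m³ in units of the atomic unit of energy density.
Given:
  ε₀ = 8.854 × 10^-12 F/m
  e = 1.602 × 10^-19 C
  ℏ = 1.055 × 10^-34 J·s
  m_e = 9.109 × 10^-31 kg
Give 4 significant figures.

4.814 × 10^-13

atomic unit of energy density: u_au = E_h/a₀³ = m_e⁴e¹⁰/((4πε₀)⁵ℏ⁸) = 2.929 × 10^13 J/m³.
14.1 / 2.929 × 10^13 = 4.814 × 10^-13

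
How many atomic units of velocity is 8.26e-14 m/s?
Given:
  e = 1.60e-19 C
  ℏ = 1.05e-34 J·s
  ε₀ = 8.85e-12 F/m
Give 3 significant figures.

3.77e-20

atomic unit of velocity: v_au = e²/(4πε₀ℏ) = 2.19e6 m/s.
8.26e-14 / 2.19e6 = 3.77e-20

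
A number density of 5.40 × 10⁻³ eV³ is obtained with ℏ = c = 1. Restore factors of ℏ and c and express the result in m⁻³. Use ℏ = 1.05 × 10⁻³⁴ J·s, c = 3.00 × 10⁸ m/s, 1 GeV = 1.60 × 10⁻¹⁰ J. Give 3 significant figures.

7.08 × 10¹⁷ m⁻³

Number density is [L]⁻³ = [E]³/(ℏc)³.
1 GeV³ → 1/(ℏc)³ × (1 GeV in J)³ = 1.31 × 10⁴⁷ m⁻³.
Convert the energy scale: 5.40 × 10⁻³ eV³ = 5.40 × 10⁻³⁰ GeV³.
Result: 5.40 × 10⁻³⁰ × 1.31 × 10⁴⁷ = 7.08 × 10¹⁷ m⁻³.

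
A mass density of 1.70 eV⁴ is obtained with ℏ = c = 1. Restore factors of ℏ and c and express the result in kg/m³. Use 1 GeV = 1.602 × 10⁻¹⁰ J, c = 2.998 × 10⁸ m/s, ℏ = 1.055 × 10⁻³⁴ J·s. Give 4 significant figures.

3.937 × 10⁻¹⁶ kg/m³

Mass density is [E]/(c²[L]³) = [E]⁴/(ℏ³c⁵).
1 GeV⁴ → 1/(ℏ³c⁵) × (1 GeV in J)⁴ = 2.316 × 10²⁰ kg/m³.
Convert the energy scale: 1.70 eV⁴ = 1.70 × 10⁻³⁶ GeV⁴.
Result: 1.70 × 10⁻³⁶ × 2.316 × 10²⁰ = 3.937 × 10⁻¹⁶ kg/m³.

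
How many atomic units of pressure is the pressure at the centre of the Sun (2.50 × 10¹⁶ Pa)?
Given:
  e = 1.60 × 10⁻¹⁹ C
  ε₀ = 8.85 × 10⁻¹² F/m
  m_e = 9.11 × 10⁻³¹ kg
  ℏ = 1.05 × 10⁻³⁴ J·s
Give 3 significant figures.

atomic unit of pressure: P_au = E_h/a₀³ = m_e⁴e¹⁰/((4πε₀)⁵ℏ⁸) = 3.01 × 10¹³ Pa.
2.50 × 10¹⁶ / 3.01 × 10¹³ = 830

830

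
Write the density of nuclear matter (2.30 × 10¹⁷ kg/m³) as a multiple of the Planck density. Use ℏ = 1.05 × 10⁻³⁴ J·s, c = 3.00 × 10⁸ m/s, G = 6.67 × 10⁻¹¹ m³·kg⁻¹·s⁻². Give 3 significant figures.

4.42 × 10⁻⁸⁰

Planck density: ρ_P = c⁵/(ℏG²) = 5.20 × 10⁹⁶ kg/m³.
2.30 × 10¹⁷ / 5.20 × 10⁹⁶ = 4.42 × 10⁻⁸⁰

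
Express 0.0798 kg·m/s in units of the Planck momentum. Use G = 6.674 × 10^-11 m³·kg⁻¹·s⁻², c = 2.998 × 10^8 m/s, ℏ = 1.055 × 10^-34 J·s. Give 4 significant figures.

Planck momentum: p_P = √(ℏc³/G) = 6.527 kg·m/s.
0.0798 / 6.527 = 0.01223

0.01223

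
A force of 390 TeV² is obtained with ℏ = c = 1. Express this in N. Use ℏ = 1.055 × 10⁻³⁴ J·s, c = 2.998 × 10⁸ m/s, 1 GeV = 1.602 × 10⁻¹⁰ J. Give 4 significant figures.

3.165 × 10¹⁴ N

Force is [E]/[L] = [E]²/(ℏc); restore (ℏc)⁻¹.
1 GeV² → 1/(ℏc) × (1 GeV in J)² = 8.114 × 10⁵ N.
Convert the energy scale: 390 TeV² = 3.90 × 10⁸ GeV².
Result: 3.90 × 10⁸ × 8.114 × 10⁵ = 3.165 × 10¹⁴ N.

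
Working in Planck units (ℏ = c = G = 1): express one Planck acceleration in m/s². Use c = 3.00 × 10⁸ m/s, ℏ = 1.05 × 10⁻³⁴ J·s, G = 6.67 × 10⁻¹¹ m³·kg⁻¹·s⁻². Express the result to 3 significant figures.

5.59 × 10⁵¹ m/s²

From ℏ = c = G = 1 the acceleration scale is a_P = √(c⁷/(ℏG)).
  = √(3.12 × 10¹⁰³)
  = 5.59 × 10⁵¹ m/s²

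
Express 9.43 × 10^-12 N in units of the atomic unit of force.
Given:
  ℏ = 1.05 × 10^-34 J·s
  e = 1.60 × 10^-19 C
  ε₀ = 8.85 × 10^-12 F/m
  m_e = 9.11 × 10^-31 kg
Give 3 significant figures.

atomic unit of force: F_au = E_h/a₀ = m_e²e⁶/((4πε₀)³ℏ⁴) = 8.33 × 10^-8 N.
9.43 × 10^-12 / 8.33 × 10^-8 = 1.13 × 10^-4

1.13 × 10^-4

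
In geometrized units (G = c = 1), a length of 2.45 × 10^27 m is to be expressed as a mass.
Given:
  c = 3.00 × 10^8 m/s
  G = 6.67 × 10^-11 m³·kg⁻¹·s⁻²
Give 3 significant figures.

Length → mass via c²/G.
2.45 × 10^27 m × (c²/G) = 3.31 × 10^54 kg

3.31 × 10^54 kg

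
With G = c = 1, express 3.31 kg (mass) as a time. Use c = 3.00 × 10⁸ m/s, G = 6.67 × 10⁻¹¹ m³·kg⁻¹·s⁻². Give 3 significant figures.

Mass → time via G/c³.
3.31 kg × (G/c³) = 8.18 × 10⁻³⁶ s

8.18 × 10⁻³⁶ s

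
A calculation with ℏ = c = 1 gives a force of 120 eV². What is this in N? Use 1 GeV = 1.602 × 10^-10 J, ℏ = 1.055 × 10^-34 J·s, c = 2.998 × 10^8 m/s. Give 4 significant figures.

9.737 × 10^-11 N

Force is [E]/[L] = [E]²/(ℏc); restore (ℏc)⁻¹.
1 GeV² → 1/(ℏc) × (1 GeV in J)² = 8.114 × 10^5 N.
Convert the energy scale: 120 eV² = 1.20 × 10^-16 GeV².
Result: 1.20 × 10^-16 × 8.114 × 10^5 = 9.737 × 10^-11 N.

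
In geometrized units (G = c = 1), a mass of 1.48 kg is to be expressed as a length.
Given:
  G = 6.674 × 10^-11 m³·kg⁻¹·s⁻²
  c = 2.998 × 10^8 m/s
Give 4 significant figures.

1.099 × 10^-27 m

In G = c = 1 units mass has dimensions of length; the conversion factor is G/c².
1.48 kg × (G/c²) = 1.099 × 10^-27 m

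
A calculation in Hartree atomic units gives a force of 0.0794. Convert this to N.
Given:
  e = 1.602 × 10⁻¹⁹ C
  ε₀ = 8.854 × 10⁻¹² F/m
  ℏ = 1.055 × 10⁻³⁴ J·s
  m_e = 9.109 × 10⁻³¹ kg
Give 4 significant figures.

One atomic unit of force: F_au = E_h/a₀ = m_e²e⁶/((4πε₀)³ℏ⁴) = 8.220 × 10⁻⁸ N.
0.0794 × 8.220 × 10⁻⁸ N = 6.526 × 10⁻⁹ N

6.526 × 10⁻⁹ N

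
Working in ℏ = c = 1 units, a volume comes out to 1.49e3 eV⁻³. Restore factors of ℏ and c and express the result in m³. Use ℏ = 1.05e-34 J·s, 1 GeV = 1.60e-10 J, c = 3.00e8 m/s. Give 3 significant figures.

1.14e-17 m³

Volume is [L]³ = [E]⁻³·(ℏc)³.
1 GeV⁻³ → (ℏc)³ × (1 GeV in J)⁻³ = 7.63e-48 m³.
Convert the energy scale: 1.49e3 eV⁻³ = 1.49e30 GeV⁻³.
Result: 1.49e30 × 7.63e-48 = 1.14e-17 m³.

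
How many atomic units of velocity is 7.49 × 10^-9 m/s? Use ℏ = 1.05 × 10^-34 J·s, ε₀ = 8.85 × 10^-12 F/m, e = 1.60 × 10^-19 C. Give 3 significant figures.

3.42 × 10^-15

atomic unit of velocity: v_au = e²/(4πε₀ℏ) = 2.19 × 10^6 m/s.
7.49 × 10^-9 / 2.19 × 10^6 = 3.42 × 10^-15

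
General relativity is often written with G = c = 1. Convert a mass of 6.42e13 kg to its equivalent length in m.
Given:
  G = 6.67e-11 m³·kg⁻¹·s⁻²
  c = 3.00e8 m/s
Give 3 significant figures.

4.76e-14 m

In G = c = 1 units mass has dimensions of length; the conversion factor is G/c².
6.42e13 kg × (G/c²) = 4.76e-14 m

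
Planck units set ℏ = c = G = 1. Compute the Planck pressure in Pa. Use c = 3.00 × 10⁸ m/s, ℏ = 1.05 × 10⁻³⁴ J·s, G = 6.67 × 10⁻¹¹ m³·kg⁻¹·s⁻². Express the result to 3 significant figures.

Dimensional analysis gives p_P = c⁷/(ℏG²).
  = 2.19 × 10⁵⁹ / 4.67 × 10⁻⁵⁵
  = 4.68 × 10¹¹³ Pa

4.68 × 10¹¹³ Pa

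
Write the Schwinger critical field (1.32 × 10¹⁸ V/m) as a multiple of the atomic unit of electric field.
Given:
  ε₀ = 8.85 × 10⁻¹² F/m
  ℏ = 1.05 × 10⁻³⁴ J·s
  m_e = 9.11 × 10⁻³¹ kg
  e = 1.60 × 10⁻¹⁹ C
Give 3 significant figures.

atomic unit of electric field: E_au = E_h/(e a₀) = m_e²e⁵/((4πε₀)³ℏ⁴) = 5.20 × 10¹¹ V/m.
1.32 × 10¹⁸ / 5.20 × 10¹¹ = 2.54 × 10⁶

2.54 × 10⁶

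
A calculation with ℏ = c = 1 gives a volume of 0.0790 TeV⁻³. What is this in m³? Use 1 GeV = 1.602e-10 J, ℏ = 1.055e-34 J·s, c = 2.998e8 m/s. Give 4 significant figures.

6.080e-58 m³

Volume is [L]³ = [E]⁻³·(ℏc)³.
1 GeV⁻³ → (ℏc)³ × (1 GeV in J)⁻³ = 7.696e-48 m³.
Convert the energy scale: 0.0790 TeV⁻³ = 7.90e-11 GeV⁻³.
Result: 7.90e-11 × 7.696e-48 = 6.080e-58 m³.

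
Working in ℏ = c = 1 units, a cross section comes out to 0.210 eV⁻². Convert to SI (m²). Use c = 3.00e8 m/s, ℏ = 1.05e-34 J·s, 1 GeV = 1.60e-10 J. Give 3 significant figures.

8.14e-15 m²

Area is [L]² = [E]⁻²·(ℏc)²; restore (ℏc)².
1 GeV⁻² → (ℏc)² × (1 GeV in J)⁻² = 3.88e-32 m².
Convert the energy scale: 0.210 eV⁻² = 2.10e17 GeV⁻².
Result: 2.10e17 × 3.88e-32 = 8.14e-15 m².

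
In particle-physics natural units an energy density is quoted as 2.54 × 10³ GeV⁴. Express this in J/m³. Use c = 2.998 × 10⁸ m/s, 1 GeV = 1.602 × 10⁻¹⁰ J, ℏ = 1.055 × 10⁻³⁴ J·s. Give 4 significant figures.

5.287 × 10⁴⁰ J/m³

[E]/[L]³ = [E]⁴/(ℏc)³; restore (ℏc)⁻³.
1 GeV⁴ → 1/(ℏc)³ × (1 GeV in J)⁴ = 2.082 × 10³⁷ J/m³.
Result: 2.54 × 10³ × 2.082 × 10³⁷ = 5.287 × 10⁴⁰ J/m³.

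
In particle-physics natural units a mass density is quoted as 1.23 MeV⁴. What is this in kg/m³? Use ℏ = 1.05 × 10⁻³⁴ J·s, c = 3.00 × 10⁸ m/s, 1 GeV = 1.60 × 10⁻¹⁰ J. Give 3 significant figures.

Mass density is [E]/(c²[L]³) = [E]⁴/(ℏ³c⁵).
1 GeV⁴ → 1/(ℏ³c⁵) × (1 GeV in J)⁴ = 2.33 × 10²⁰ kg/m³.
Convert the energy scale: 1.23 MeV⁴ = 1.23 × 10⁻¹² GeV⁴.
Result: 1.23 × 10⁻¹² × 2.33 × 10²⁰ = 2.87 × 10⁸ kg/m³.

2.87 × 10⁸ kg/m³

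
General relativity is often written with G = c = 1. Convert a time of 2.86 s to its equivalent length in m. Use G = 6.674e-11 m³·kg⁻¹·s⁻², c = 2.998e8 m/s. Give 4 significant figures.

8.574e8 m

Time → length via c.
2.86 s × (c) = 8.574e8 m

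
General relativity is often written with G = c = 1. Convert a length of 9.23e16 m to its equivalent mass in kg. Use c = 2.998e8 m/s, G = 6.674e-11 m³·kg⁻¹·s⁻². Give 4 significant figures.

1.243e44 kg

Length → mass via c²/G.
9.23e16 m × (c²/G) = 1.243e44 kg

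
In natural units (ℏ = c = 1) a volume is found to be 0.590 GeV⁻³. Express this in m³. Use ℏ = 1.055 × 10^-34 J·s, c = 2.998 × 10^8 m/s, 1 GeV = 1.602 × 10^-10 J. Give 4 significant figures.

Volume is [L]³ = [E]⁻³·(ℏc)³.
1 GeV⁻³ → (ℏc)³ × (1 GeV in J)⁻³ = 7.696 × 10^-48 m³.
Result: 0.590 × 7.696 × 10^-48 = 4.541 × 10^-48 m³.

4.541 × 10^-48 m³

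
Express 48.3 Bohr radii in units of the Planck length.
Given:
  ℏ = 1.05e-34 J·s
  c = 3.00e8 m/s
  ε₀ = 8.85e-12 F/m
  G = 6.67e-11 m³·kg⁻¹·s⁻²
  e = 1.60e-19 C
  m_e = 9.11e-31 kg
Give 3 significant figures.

Bohr radius: a₀ = 4πε₀ℏ²/(m_e e²) = 5.26e-11 m
Planck length: ℓ_P = √(ℏG/c³) = 1.61e-35 m
48.3 × 5.26e-11 / 1.61e-35 = 1.58e26

1.58e26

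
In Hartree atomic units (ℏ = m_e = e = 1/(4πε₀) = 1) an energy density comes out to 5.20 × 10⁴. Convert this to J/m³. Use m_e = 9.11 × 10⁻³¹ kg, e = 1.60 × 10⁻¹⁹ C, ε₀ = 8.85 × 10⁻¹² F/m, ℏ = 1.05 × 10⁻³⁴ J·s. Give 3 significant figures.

1.57 × 10¹⁸ J/m³

One atomic unit of energy density: u_au = E_h/a₀³ = m_e⁴e¹⁰/((4πε₀)⁵ℏ⁸) = 3.01 × 10¹³ J/m³.
5.20 × 10⁴ × 3.01 × 10¹³ J/m³ = 1.57 × 10¹⁸ J/m³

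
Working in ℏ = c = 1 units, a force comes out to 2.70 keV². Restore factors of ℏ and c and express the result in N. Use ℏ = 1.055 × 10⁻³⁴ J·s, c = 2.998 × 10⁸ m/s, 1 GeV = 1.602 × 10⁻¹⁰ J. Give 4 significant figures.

Force is [E]/[L] = [E]²/(ℏc); restore (ℏc)⁻¹.
1 GeV² → 1/(ℏc) × (1 GeV in J)² = 8.114 × 10⁵ N.
Convert the energy scale: 2.70 keV² = 2.70 × 10⁻¹² GeV².
Result: 2.70 × 10⁻¹² × 8.114 × 10⁵ = 2.191 × 10⁻⁶ N.

2.191 × 10⁻⁶ N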